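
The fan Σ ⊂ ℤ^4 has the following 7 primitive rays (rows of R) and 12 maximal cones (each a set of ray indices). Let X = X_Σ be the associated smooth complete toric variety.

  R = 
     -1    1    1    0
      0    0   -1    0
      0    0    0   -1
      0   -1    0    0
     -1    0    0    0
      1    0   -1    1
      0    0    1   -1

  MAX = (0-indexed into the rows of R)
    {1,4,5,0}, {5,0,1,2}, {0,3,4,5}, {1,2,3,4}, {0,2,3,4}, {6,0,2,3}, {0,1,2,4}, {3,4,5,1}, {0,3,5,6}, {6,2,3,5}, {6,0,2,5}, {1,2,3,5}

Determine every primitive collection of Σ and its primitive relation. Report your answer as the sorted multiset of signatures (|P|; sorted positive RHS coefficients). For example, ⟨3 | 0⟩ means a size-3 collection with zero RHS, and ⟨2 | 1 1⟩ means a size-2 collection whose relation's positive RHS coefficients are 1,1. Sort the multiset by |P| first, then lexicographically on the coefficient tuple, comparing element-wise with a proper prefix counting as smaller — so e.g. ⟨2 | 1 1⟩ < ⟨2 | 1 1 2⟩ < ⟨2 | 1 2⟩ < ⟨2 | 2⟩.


Minimal non-faces — 5 found among 7 rays, 12 max cones:

  P={1,6}:  v_{1} + v_{6} = v_{2} — sig = ⟨2 | 1⟩
  P={4,6}:  v_{4} + v_{6} = v_{0} + v_{2} + v_{3} — sig = ⟨2 | 1 1 1⟩
  P={0,1,3}:  v_{0} + v_{1} + v_{3} = v_{4} — sig = ⟨3 | 1⟩
  P={2,4,5}:  v_{2} + v_{4} + v_{5} = v_{1} — sig = ⟨3 | 1⟩
  P={0,2,3,5}:  v_{0} + v_{2} + v_{3} + v_{5} = 0 — sig = ⟨4 | 0⟩

Hence PRS(X_Σ) =
{ ⟨2 | 1⟩,  ⟨2 | 1 1 1⟩,  ⟨3 | 1⟩ ×2,  ⟨4 | 0⟩ }


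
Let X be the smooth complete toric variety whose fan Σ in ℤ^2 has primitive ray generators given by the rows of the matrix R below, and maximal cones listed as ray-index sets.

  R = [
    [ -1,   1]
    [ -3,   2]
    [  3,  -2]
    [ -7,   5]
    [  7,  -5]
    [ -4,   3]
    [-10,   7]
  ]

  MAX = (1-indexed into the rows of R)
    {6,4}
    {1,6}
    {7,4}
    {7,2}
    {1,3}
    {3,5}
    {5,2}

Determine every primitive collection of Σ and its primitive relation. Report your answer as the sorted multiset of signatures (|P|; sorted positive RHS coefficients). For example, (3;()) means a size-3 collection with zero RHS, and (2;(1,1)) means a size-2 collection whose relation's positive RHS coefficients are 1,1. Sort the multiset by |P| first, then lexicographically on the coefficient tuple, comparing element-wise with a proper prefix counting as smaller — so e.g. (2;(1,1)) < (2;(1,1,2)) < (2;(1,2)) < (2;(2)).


The 14 primitive collections of Σ (r=7, n=2):

  P = {2,3}:  v_{2} + v_{3} = 0 ; sig = (2;())
  P = {4,5}:  v_{4} + v_{5} = 0 ; sig = (2;())
  P = {1,2}:  v_{1} + v_{2} = v_{6} ; sig = (2;(1))
  P = {2,4}:  v_{2} + v_{4} = v_{7} ; sig = (2;(1))
  P = {2,6}:  v_{2} + v_{6} = v_{4} ; sig = (2;(1))
  P = {3,4}:  v_{3} + v_{4} = v_{6} ; sig = (2;(1))
  P = {3,6}:  v_{3} + v_{6} = v_{1} ; sig = (2;(1))
  P = {3,7}:  v_{3} + v_{7} = v_{4} ; sig = (2;(1))
  P = {5,6}:  v_{5} + v_{6} = v_{3} ; sig = (2;(1))
  P = {5,7}:  v_{5} + v_{7} = v_{2} ; sig = (2;(1))
  P = {1,7}:  v_{1} + v_{7} = v_{4} + v_{6} ; sig = (2;(1,1))
  P = {1,4}:  v_{1} + v_{4} = 2·v_{6} ; sig = (2;(2))
  P = {1,5}:  v_{1} + v_{5} = 2·v_{3} ; sig = (2;(2))
  P = {6,7}:  v_{6} + v_{7} = 2·v_{4} ; sig = (2;(2))

Hence PRS(X_Σ) =
    |P|=2: 14 collections, coeffs (), (), (1), (1), (1), (1), (1), (1), (1), (1), (1,1), (2), (2), (2)


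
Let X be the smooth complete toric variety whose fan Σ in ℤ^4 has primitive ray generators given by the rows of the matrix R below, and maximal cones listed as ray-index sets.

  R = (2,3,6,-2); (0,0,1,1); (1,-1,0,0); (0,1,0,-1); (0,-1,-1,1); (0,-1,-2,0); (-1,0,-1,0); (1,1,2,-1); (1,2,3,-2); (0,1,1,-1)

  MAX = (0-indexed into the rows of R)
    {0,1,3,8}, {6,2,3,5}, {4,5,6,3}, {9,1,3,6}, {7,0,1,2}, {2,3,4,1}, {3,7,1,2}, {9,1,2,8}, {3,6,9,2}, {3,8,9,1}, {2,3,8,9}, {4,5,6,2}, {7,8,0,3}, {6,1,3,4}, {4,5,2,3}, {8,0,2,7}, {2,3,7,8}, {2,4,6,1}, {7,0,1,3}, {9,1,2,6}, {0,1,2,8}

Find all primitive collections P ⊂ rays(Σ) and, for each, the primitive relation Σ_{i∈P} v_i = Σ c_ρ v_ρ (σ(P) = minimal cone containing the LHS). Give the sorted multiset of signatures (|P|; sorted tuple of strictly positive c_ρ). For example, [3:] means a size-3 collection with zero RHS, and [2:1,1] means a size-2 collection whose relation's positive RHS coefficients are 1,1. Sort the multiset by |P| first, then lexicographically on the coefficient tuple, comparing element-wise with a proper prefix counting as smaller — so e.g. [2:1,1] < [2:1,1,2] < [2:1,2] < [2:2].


20 minimal non-faces of Δ(Σ) (on 10 rays):

  P={4,9}:  v_{4} + v_{9} = 0  ⟹  sig = [2:]
  P={1,5}:  v_{1} + v_{5} = v_{4}  ⟹  sig = [2:1]
  P={4,8}:  v_{4} + v_{8} = v_{7}  ⟹  sig = [2:1]
  P={6,7}:  v_{6} + v_{7} = v_{9}  ⟹  sig = [2:1]
  P={7,9}:  v_{7} + v_{9} = v_{8}  ⟹  sig = [2:1]
  P={5,7}:  v_{5} + v_{7} = v_{2} + v_{3}  ⟹  sig = [2:1,1]
  P={0,6}:  v_{0} + v_{6} = v_{1} + v_{8} + v_{9}  ⟹  sig = [2:1,1,1]
  P={4,7}:  v_{4} + v_{7} = v_{1} + v_{2} + v_{3}  ⟹  sig = [2:1,1,1]
  P={5,8}:  v_{5} + v_{8} = v_{2} + v_{3} + v_{9}  ⟹  sig = [2:1,1,1]
  P={5,9}:  v_{5} + v_{9} = v_{2} + v_{3} + v_{6}  ⟹  sig = [2:1,1,1]
  P={0,4}:  v_{0} + v_{4} = v_{1} + 2·v_{7}  ⟹  sig = [2:1,2]
  P={0,9}:  v_{0} + v_{9} = v_{1} + 2·v_{8}  ⟹  sig = [2:1,2]
  P={0,5}:  v_{0} + v_{5} = 2·v_{7}  ⟹  sig = [2:2]
  P={6,8}:  v_{6} + v_{8} = 2·v_{9}  ⟹  sig = [2:2]
  P={1,7,8}:  v_{1} + v_{7} + v_{8} = v_{0}  ⟹  sig = [3:1]
  P={0,2,3}:  v_{0} + v_{2} + v_{3} = 3·v_{7}  ⟹  sig = [3:3]
  P={1,2,3,6}:  v_{1} + v_{2} + v_{3} + v_{6} = 0  ⟹  sig = [4:]
  P={1,2,3,9}:  v_{1} + v_{2} + v_{3} + v_{9} = v_{7}  ⟹  sig = [4:1]
  P={2,3,4,6}:  v_{2} + v_{3} + v_{4} + v_{6} = v_{5}  ⟹  sig = [4:1]
  P={1,2,3,8}:  v_{1} + v_{2} + v_{3} + v_{8} = 2·v_{7}  ⟹  sig = [4:2]

Signatures (|P|; sorted positive RHS coefficients), sorted:
    |P|=2: 14 collections, coeffs (), (1), (1), (1), (1), (1,1), (1,1,1), (1,1,1), (1,1,1), (1,1,1), (1,2), (1,2), (2), (2)
    |P|=3: 2 collections, coeffs (1), (3)
    |P|=4: 4 collections, coeffs (), (1), (1), (2)


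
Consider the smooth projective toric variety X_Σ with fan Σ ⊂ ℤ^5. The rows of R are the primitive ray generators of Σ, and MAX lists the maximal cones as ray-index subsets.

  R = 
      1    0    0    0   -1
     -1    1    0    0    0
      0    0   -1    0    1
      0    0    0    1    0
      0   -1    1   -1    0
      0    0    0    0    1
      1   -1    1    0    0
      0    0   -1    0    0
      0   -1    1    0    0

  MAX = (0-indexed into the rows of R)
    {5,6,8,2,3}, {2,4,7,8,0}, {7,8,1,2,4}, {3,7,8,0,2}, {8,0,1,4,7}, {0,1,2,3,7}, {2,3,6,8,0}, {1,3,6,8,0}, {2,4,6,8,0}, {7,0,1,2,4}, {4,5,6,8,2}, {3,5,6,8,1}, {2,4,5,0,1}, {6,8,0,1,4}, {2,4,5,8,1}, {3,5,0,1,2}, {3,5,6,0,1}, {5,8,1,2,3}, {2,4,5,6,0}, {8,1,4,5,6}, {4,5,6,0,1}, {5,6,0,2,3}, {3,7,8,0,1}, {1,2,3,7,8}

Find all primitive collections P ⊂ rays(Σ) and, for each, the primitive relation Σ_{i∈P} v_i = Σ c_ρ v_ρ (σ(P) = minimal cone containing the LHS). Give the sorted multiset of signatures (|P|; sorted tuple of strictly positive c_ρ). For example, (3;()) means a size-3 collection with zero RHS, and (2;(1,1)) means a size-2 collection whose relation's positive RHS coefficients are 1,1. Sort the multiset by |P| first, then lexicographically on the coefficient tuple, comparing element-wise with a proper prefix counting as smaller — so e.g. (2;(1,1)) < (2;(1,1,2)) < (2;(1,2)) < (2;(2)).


Σ has 6 primitive collections:

  P={3,4}:  v_{3} + v_{4} = v_{8}  ⇒ sig = (2;(1))
  P={5,7}:  v_{5} + v_{7} = v_{2}  ⇒ sig = (2;(1))
  P={6,7}:  v_{6} + v_{7} = v_{0} + v_{2} + v_{8}  ⇒ sig = (2;(1,1,1))
  P={0,5,8}:  v_{0} + v_{5} + v_{8} = v_{6}  ⇒ sig = (3;(1))
  P={1,2,6}:  v_{1} + v_{2} + v_{6} = v_{5}  ⇒ sig = (3;(1))
  P={0,1,2,8}:  v_{0} + v_{1} + v_{2} + v_{8} = 0  ⇒ sig = (4;())

Signatures (|P|; sorted positive RHS coefficients), sorted:
[(2;(1)), (2;(1)), (2;(1,1,1)), (3;(1)), (3;(1)), (4;())]


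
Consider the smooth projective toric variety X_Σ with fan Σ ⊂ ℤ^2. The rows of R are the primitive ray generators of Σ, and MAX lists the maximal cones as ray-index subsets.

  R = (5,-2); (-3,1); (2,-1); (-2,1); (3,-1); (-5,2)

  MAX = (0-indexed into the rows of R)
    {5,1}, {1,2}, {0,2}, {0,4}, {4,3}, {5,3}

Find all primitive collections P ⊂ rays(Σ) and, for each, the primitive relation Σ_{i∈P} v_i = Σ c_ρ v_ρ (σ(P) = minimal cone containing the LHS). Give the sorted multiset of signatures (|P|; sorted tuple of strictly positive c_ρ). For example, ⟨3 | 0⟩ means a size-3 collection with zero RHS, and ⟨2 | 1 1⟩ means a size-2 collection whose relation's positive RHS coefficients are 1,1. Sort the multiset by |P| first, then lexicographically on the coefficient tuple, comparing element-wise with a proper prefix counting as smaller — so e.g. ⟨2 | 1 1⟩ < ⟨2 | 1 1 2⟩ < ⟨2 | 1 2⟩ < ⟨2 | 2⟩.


Σ has 9 primitive collections:

  P={0,5}:  v_{0} + v_{5} = 0 — sig = ⟨2 | 0⟩
  P={1,4}:  v_{1} + v_{4} = 0 — sig = ⟨2 | 0⟩
  P={2,3}:  v_{2} + v_{3} = 0 — sig = ⟨2 | 0⟩
  P={0,1}:  v_{0} + v_{1} = v_{2} — sig = ⟨2 | 1⟩
  P={0,3}:  v_{0} + v_{3} = v_{4} — sig = ⟨2 | 1⟩
  P={1,3}:  v_{1} + v_{3} = v_{5} — sig = ⟨2 | 1⟩
  P={2,4}:  v_{2} + v_{4} = v_{0} — sig = ⟨2 | 1⟩
  P={2,5}:  v_{2} + v_{5} = v_{1} — sig = ⟨2 | 1⟩
  P={4,5}:  v_{4} + v_{5} = v_{3} — sig = ⟨2 | 1⟩

so the primitive-relation signature multiset is
    ⟨2 | 0⟩
    ⟨2 | 0⟩
    ⟨2 | 0⟩
    ⟨2 | 1⟩
    ⟨2 | 1⟩
    ⟨2 | 1⟩
    ⟨2 | 1⟩
    ⟨2 | 1⟩
    ⟨2 | 1⟩


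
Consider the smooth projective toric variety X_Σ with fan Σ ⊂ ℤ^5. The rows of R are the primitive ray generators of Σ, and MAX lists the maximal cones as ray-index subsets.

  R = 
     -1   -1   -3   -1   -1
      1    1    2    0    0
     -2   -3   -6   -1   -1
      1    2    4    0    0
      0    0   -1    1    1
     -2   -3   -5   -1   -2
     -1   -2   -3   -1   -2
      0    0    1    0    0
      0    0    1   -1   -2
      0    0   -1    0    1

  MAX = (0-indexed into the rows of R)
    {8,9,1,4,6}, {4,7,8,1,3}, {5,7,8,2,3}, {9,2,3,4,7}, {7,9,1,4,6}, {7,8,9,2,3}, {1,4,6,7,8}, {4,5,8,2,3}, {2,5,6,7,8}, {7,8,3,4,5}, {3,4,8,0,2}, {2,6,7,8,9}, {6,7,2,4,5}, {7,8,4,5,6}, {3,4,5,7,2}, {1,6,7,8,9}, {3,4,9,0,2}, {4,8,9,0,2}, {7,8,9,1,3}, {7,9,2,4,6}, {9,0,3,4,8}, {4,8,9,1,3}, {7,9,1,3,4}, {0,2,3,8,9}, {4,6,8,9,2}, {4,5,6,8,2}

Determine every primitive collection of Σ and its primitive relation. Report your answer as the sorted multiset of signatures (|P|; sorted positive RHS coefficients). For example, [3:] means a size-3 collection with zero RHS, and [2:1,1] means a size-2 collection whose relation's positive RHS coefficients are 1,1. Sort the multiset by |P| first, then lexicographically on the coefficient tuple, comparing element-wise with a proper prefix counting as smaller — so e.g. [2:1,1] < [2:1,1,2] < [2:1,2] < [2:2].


Minimal non-faces — 11 found among 10 rays, 26 max cones:

  {1,5}:  v_{1} + v_{5} = v_{6} — sig = [2:1]
  {3,6}:  v_{3} + v_{6} = v_{8} — sig = [2:1]
  {5,9}:  v_{5} + v_{9} = v_{2} — sig = [2:1]
  {0,7}:  v_{0} + v_{7} = v_{2} + v_{3} — sig = [2:1,1]
  {1,2}:  v_{1} + v_{2} = v_{6} + v_{9} — sig = [2:1,1]
  {0,5}:  v_{0} + v_{5} = 2·v_{2} + v_{3} + v_{4} + v_{8} — sig = [2:1,1,1,2]
  {0,6}:  v_{0} + v_{6} = v_{2} + v_{4} + 2·v_{8} + v_{9} — sig = [2:1,1,1,2]
  {0,1}:  v_{0} + v_{1} = v_{4} + 2·v_{8} + 2·v_{9} — sig = [2:1,2,2]
  {4,7,8,9}:  v_{4} + v_{7} + v_{8} + v_{9} = 0 — sig = [4:]
  {2,4,7,8}:  v_{2} + v_{4} + v_{7} + v_{8} = v_{5} — sig = [4:1]
  {2,3,4,8,9}:  v_{2} + v_{3} + v_{4} + v_{8} + v_{9} = v_{0} — sig = [5:1]

Sorted signature multiset PRS(X):
{ [2:1] ×3,  [2:1,1] ×2,  [2:1,1,1,2] ×2,  [2:1,2,2],  [4:],  [4:1],  [5:1] }


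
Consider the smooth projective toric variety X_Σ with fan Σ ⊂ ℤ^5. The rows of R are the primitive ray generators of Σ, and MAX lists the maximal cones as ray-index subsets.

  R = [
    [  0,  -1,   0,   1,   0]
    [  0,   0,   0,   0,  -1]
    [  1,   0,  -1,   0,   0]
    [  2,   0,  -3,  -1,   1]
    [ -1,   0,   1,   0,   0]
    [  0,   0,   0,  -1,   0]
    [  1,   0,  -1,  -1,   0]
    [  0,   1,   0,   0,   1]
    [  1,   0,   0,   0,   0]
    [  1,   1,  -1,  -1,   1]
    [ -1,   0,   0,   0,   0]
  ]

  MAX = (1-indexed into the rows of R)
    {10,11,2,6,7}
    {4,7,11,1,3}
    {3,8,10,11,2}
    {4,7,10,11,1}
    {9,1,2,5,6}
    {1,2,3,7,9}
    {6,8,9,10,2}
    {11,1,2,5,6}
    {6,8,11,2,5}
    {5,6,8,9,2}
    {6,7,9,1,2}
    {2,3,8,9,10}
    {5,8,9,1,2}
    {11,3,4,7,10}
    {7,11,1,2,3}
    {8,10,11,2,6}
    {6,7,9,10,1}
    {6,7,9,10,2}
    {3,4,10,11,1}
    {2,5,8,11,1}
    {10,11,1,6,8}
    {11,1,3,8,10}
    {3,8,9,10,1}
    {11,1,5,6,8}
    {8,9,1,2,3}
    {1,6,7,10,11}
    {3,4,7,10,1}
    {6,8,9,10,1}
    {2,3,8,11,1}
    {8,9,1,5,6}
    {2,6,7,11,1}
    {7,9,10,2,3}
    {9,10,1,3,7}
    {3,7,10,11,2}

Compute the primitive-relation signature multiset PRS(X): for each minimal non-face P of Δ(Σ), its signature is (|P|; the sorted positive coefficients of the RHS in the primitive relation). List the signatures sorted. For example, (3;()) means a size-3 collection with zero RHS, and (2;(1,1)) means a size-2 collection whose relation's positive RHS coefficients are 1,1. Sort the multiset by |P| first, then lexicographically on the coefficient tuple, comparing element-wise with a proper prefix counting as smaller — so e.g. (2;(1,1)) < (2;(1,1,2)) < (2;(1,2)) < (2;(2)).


Primitive collections (14):

  {3,5}:  v_{3} + v_{5} = 0  ⟹  sig = (2;())
  {9,11}:  v_{9} + v_{11} = 0  ⟹  sig = (2;())
  {3,6}:  v_{3} + v_{6} = v_{7}  ⟹  sig = (2;(1))
  {5,7}:  v_{5} + v_{7} = v_{6}  ⟹  sig = (2;(1))
  {7,8}:  v_{7} + v_{8} = v_{10}  ⟹  sig = (2;(1))
  {5,10}:  v_{5} + v_{10} = v_{6} + v_{8}  ⟹  sig = (2;(1,1))
  {4,5}:  v_{4} + v_{5} = v_{1} + v_{7} + v_{10} + v_{11}  ⟹  sig = (2;(1,1,1,1))
  {4,9}:  v_{4} + v_{9} = v_{1} + v_{3} + v_{7} + v_{10}  ⟹  sig = (2;(1,1,1,1))
  {4,6}:  v_{4} + v_{6} = v_{1} + 2·v_{7} + v_{10} + v_{11}  ⟹  sig = (2;(1,1,1,2))
  {4,8}:  v_{4} + v_{8} = v_{1} + v_{3} + 2·v_{10} + v_{11}  ⟹  sig = (2;(1,1,1,2))
  {2,4}:  v_{2} + v_{4} = 2·v_{3} + v_{7} + v_{11}  ⟹  sig = (2;(1,1,2))
  {1,2,10}:  v_{1} + v_{2} + v_{10} = v_{3}  ⟹  sig = (3;(1))
  {1,2,6,8}:  v_{1} + v_{2} + v_{6} + v_{8} = 0  ⟹  sig = (4;())
  {1,3,7,10,11}:  v_{1} + v_{3} + v_{7} + v_{10} + v_{11} = v_{4}  ⟹  sig = (5;(1))

Hence PRS(X_Σ) =
[(2;()), (2;()), (2;(1)), (2;(1)), (2;(1)), (2;(1,1)), (2;(1,1,1,1)), (2;(1,1,1,1)), (2;(1,1,1,2)), (2;(1,1,1,2)), (2;(1,1,2)), (3;(1)), (4;()), (5;(1))]


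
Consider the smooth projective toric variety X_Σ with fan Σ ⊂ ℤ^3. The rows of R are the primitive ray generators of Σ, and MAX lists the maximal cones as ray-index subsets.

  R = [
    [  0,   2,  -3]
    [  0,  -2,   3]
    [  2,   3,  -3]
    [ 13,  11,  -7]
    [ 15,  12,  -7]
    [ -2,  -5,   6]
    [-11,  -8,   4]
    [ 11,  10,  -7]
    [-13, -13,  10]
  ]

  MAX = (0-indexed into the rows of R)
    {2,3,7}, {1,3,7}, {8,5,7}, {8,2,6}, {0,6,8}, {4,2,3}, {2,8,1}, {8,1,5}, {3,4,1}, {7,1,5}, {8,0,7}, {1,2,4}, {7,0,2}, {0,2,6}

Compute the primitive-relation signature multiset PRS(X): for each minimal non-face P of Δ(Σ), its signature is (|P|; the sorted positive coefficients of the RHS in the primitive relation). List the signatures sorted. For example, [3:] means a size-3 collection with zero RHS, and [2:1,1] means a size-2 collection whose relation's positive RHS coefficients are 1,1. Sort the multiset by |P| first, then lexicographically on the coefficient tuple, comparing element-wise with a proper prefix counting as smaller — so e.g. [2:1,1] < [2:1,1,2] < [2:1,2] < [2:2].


|primitive collections| = 20. Relations:

  P = {0,1}:  v_{0} + v_{1} = 0  →  sig = [2:]
  P = {2,5}:  v_{2} + v_{5} = v_{1}  →  sig = [2:1]
  P = {3,6}:  v_{3} + v_{6} = v_{2}  →  sig = [2:1]
  P = {3,8}:  v_{3} + v_{8} = v_{1}  →  sig = [2:1]
  P = {5,6}:  v_{5} + v_{6} = v_{8}  →  sig = [2:1]
  P = {6,7}:  v_{6} + v_{7} = v_{0}  →  sig = [2:1]
  P = {0,3}:  v_{0} + v_{3} = v_{2} + v_{7}  →  sig = [2:1,1]
  P = {0,4}:  v_{0} + v_{4} = v_{2} + v_{3}  →  sig = [2:1,1]
  P = {0,5}:  v_{0} + v_{5} = v_{7} + v_{8}  →  sig = [2:1,1]
  P = {1,6}:  v_{1} + v_{6} = v_{2} + v_{8}  →  sig = [2:1,1]
  P = {3,5}:  v_{3} + v_{5} = 2·v_{1} + v_{7}  →  sig = [2:1,2]
  P = {4,5}:  v_{4} + v_{5} = 2·v_{1} + v_{3}  →  sig = [2:1,2]
  P = {4,6}:  v_{4} + v_{6} = v_{1} + 2·v_{2}  →  sig = [2:1,2]
  P = {4,8}:  v_{4} + v_{8} = 2·v_{1} + v_{2}  →  sig = [2:1,2]
  P = {4,7}:  v_{4} + v_{7} = 2·v_{3}  →  sig = [2:2]
  P = {2,7,8}:  v_{2} + v_{7} + v_{8} = 0  →  sig = [3:]
  P = {0,2,8}:  v_{0} + v_{2} + v_{8} = v_{6}  →  sig = [3:1]
  P = {1,2,3}:  v_{1} + v_{2} + v_{3} = v_{4}  →  sig = [3:1]
  P = {1,2,7}:  v_{1} + v_{2} + v_{7} = v_{3}  →  sig = [3:1]
  P = {1,7,8}:  v_{1} + v_{7} + v_{8} = v_{5}  →  sig = [3:1]

Hence PRS(X_Σ) =
{ [2:],  [2:1] ×5,  [2:1,1] ×4,  [2:1,2] ×4,  [2:2],  [3:],  [3:1] ×4 }


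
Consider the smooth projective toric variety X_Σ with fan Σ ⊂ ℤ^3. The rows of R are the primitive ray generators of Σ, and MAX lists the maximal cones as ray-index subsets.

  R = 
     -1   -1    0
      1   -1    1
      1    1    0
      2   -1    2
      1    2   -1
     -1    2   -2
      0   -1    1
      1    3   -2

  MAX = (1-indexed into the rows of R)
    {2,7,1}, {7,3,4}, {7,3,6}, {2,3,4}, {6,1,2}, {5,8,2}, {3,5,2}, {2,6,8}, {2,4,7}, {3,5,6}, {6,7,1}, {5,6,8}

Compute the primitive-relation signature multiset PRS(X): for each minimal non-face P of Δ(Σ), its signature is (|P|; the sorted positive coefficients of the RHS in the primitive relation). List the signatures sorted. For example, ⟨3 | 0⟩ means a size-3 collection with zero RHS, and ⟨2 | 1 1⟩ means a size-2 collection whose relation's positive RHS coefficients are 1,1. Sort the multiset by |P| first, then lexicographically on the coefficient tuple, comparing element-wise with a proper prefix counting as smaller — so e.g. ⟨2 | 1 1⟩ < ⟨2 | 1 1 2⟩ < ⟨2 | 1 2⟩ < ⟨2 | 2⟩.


Δ(Σ) — 8 vertices, 14 min non-faces:

  • {1,3}:  v_{1} + v_{3} = 0  so sig = ⟨2 | 0⟩
  • {4,6}:  v_{4} + v_{6} = v_{3}  so sig = ⟨2 | 1⟩
  • {5,7}:  v_{5} + v_{7} = v_{3}  so sig = ⟨2 | 1⟩
  • {7,8}:  v_{7} + v_{8} = v_{5}  so sig = ⟨2 | 1⟩
  • {1,4}:  v_{1} + v_{4} = v_{2} + v_{7}  so sig = ⟨2 | 1 1⟩
  • {1,5}:  v_{1} + v_{5} = v_{2} + v_{6}  so sig = ⟨2 | 1 1⟩
  • {4,8}:  v_{4} + v_{8} = v_{2} + v_{3} + v_{5}  so sig = ⟨2 | 1 1 1⟩
  • {4,5}:  v_{4} + v_{5} = v_{2} + 2·v_{3}  so sig = ⟨2 | 1 2⟩
  • {3,8}:  v_{3} + v_{8} = 2·v_{5}  so sig = ⟨2 | 2⟩
  • {1,8}:  v_{1} + v_{8} = 2·v_{2} + 2·v_{6}  so sig = ⟨2 | 2 2⟩
  • {2,6,7}:  v_{2} + v_{6} + v_{7} = 0  so sig = ⟨3 | 0⟩
  • {2,3,6}:  v_{2} + v_{3} + v_{6} = v_{5}  so sig = ⟨3 | 1⟩
  • {2,3,7}:  v_{2} + v_{3} + v_{7} = v_{4}  so sig = ⟨3 | 1⟩
  • {2,5,6}:  v_{2} + v_{5} + v_{6} = v_{8}  so sig = ⟨3 | 1⟩

Hence PRS(X_Σ) =
    ⟨2 | 0⟩
    ⟨2 | 1⟩
    ⟨2 | 1⟩
    ⟨2 | 1⟩
    ⟨2 | 1 1⟩
    ⟨2 | 1 1⟩
    ⟨2 | 1 1 1⟩
    ⟨2 | 1 2⟩
    ⟨2 | 2⟩
    ⟨2 | 2 2⟩
    ⟨3 | 0⟩
    ⟨3 | 1⟩
    ⟨3 | 1⟩
    ⟨3 | 1⟩


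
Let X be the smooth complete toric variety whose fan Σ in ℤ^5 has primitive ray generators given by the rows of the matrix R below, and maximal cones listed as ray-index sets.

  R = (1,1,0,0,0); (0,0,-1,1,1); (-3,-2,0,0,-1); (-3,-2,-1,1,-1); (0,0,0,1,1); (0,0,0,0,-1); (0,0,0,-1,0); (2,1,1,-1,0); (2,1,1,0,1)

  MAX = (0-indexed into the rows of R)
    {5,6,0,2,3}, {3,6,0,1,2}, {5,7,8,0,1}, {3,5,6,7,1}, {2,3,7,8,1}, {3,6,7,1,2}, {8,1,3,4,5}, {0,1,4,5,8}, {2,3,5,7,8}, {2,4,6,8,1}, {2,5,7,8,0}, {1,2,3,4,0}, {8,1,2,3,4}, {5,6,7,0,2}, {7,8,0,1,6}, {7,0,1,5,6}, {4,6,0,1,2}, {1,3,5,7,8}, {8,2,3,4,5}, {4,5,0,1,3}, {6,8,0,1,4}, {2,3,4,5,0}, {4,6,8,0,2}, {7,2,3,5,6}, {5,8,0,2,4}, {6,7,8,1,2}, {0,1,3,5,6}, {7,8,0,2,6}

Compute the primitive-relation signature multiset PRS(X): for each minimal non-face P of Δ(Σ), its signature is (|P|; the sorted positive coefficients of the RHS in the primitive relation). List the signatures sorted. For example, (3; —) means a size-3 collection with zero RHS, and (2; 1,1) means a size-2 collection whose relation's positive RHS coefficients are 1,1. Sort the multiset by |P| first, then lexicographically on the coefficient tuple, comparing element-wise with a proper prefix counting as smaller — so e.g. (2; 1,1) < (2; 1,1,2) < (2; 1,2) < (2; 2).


10 minimal non-faces of Δ(Σ) (on 9 rays):

  {4,7}:  v_{4} + v_{7} = v_{8}  ⇒ sig = (2; 1)
  {4,5,6}:  v_{4} + v_{5} + v_{6} = 0  ⇒ sig = (3; —)
  {0,3,7}:  v_{0} + v_{3} + v_{7} = v_{5}  ⇒ sig = (3; 1)
  {1,2,5}:  v_{1} + v_{2} + v_{5} = v_{3}  ⇒ sig = (3; 1)
  {5,6,8}:  v_{5} + v_{6} + v_{8} = v_{7}  ⇒ sig = (3; 1)
  {0,3,8}:  v_{0} + v_{3} + v_{8} = v_{4} + v_{5}  ⇒ sig = (3; 1,1)
  {3,4,6}:  v_{3} + v_{4} + v_{6} = v_{1} + v_{2}  ⇒ sig = (3; 1,1)
  {3,6,8}:  v_{3} + v_{6} + v_{8} = v_{1} + v_{2} + v_{7}  ⇒ sig = (3; 1,1,1)
  {0,1,2,7}:  v_{0} + v_{1} + v_{2} + v_{7} = 0  ⇒ sig = (4; —)
  {0,1,2,8}:  v_{0} + v_{1} + v_{2} + v_{8} = v_{4}  ⇒ sig = (4; 1)

Sorted signature multiset PRS(X):
    |P|=2: 1 collection, coeffs (1)
    |P|=3: 7 collections, coeffs (), (1), (1), (1), (1,1), (1,1), (1,1,1)
    |P|=4: 2 collections, coeffs (), (1)


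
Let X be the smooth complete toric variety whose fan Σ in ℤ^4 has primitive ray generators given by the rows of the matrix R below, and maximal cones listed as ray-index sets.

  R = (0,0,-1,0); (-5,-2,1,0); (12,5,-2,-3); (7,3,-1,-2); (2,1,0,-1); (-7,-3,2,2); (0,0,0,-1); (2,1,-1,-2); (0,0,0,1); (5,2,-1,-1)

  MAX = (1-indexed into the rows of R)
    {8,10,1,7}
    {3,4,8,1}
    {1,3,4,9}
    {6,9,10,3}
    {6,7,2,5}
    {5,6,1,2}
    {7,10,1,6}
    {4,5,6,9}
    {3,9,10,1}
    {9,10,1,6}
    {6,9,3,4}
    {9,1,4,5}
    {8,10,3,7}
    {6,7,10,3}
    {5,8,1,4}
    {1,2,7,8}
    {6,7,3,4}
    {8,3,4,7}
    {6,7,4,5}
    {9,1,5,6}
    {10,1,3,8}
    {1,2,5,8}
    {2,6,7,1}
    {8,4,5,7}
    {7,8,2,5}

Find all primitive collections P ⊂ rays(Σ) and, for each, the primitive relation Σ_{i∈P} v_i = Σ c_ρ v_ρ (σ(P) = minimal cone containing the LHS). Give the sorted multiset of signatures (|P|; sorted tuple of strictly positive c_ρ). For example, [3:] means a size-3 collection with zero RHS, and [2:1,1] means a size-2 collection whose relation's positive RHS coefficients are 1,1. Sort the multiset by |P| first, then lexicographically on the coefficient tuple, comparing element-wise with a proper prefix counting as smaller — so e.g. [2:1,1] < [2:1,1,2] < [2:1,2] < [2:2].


The 15 primitive collections of Σ (r=10, n=4):

  P={7,9}:  v_{7} + v_{9} = 0 — sig = [2:]
  P={2,10}:  v_{2} + v_{10} = v_{7} — sig = [2:1]
  P={4,10}:  v_{4} + v_{10} = v_{3} — sig = [2:1]
  P={5,10}:  v_{5} + v_{10} = v_{4} — sig = [2:1]
  P={6,8}:  v_{6} + v_{8} = v_{2} — sig = [2:1]
  P={2,3}:  v_{2} + v_{3} = v_{4} + v_{7} — sig = [2:1,1]
  P={2,4}:  v_{2} + v_{4} = v_{5} + v_{7} — sig = [2:1,1]
  P={8,9}:  v_{8} + v_{9} = v_{1} + v_{5} — sig = [2:1,1]
  P={2,9}:  v_{2} + v_{9} = v_{1} + v_{5} + v_{6} — sig = [2:1,1,1]
  P={3,5}:  v_{3} + v_{5} = 2·v_{4} — sig = [2:2]
  P={1,4,6}:  v_{1} + v_{4} + v_{6} = 0 — sig = [3:]
  P={1,3,6}:  v_{1} + v_{3} + v_{6} = v_{10} — sig = [3:1]
  P={1,5,7}:  v_{1} + v_{5} + v_{7} = v_{8} — sig = [3:1]
  P={1,4,7}:  v_{1} + v_{4} + v_{7} = v_{8} + v_{10} — sig = [3:1,1]
  P={1,3,7}:  v_{1} + v_{3} + v_{7} = v_{8} + 2·v_{10} — sig = [3:1,2]

Sorted signature multiset PRS(X):
{ [2:],  [2:1] ×4,  [2:1,1] ×3,  [2:1,1,1],  [2:2],  [3:],  [3:1] ×2,  [3:1,1],  [3:1,2] }


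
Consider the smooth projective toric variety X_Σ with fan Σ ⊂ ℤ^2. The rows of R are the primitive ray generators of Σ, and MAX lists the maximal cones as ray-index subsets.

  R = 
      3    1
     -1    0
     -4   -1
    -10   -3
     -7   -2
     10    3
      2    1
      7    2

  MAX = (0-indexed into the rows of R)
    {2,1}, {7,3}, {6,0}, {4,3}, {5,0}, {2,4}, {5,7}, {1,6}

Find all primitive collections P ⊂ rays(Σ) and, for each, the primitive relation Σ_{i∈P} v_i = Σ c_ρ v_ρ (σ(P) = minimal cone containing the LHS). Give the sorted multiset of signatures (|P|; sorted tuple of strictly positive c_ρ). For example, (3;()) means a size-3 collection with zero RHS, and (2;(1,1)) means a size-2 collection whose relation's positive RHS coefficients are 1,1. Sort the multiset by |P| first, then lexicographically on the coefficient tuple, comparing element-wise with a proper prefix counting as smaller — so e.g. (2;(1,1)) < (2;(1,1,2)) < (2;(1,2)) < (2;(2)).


Minimal non-faces — 20 found among 8 rays, 8 max cones:

  {3,5}:  v_{3} + v_{5} = 0  ⇒ sig = (2;())
  {4,7}:  v_{4} + v_{7} = 0  ⇒ sig = (2;())
  {0,1}:  v_{0} + v_{1} = v_{6}  ⇒ sig = (2;(1))
  {0,2}:  v_{0} + v_{2} = v_{1}  ⇒ sig = (2;(1))
  {0,3}:  v_{0} + v_{3} = v_{4}  ⇒ sig = (2;(1))
  {0,4}:  v_{0} + v_{4} = v_{2}  ⇒ sig = (2;(1))
  {0,7}:  v_{0} + v_{7} = v_{5}  ⇒ sig = (2;(1))
  {2,7}:  v_{2} + v_{7} = v_{0}  ⇒ sig = (2;(1))
  {4,5}:  v_{4} + v_{5} = v_{0}  ⇒ sig = (2;(1))
  {1,3}:  v_{1} + v_{3} = v_{2} + v_{4}  ⇒ sig = (2;(1,1))
  {4,6}:  v_{4} + v_{6} = v_{1} + v_{2}  ⇒ sig = (2;(1,1))
  {1,4}:  v_{1} + v_{4} = 2·v_{2}  ⇒ sig = (2;(2))
  {1,7}:  v_{1} + v_{7} = 2·v_{0}  ⇒ sig = (2;(2))
  {2,3}:  v_{2} + v_{3} = 2·v_{4}  ⇒ sig = (2;(2))
  {2,5}:  v_{2} + v_{5} = 2·v_{0}  ⇒ sig = (2;(2))
  {2,6}:  v_{2} + v_{6} = 2·v_{1}  ⇒ sig = (2;(2))
  {3,6}:  v_{3} + v_{6} = 2·v_{2}  ⇒ sig = (2;(2))
  {1,5}:  v_{1} + v_{5} = 3·v_{0}  ⇒ sig = (2;(3))
  {6,7}:  v_{6} + v_{7} = 3·v_{0}  ⇒ sig = (2;(3))
  {5,6}:  v_{5} + v_{6} = 4·v_{0}  ⇒ sig = (2;(4))

so the primitive-relation signature multiset is
    |P|=2: 20 collections, coeffs (), (), (1), (1), (1), (1), (1), (1), (1), (1,1), (1,1), (2), (2), (2), (2), (2), (2), (3), (3), (4)


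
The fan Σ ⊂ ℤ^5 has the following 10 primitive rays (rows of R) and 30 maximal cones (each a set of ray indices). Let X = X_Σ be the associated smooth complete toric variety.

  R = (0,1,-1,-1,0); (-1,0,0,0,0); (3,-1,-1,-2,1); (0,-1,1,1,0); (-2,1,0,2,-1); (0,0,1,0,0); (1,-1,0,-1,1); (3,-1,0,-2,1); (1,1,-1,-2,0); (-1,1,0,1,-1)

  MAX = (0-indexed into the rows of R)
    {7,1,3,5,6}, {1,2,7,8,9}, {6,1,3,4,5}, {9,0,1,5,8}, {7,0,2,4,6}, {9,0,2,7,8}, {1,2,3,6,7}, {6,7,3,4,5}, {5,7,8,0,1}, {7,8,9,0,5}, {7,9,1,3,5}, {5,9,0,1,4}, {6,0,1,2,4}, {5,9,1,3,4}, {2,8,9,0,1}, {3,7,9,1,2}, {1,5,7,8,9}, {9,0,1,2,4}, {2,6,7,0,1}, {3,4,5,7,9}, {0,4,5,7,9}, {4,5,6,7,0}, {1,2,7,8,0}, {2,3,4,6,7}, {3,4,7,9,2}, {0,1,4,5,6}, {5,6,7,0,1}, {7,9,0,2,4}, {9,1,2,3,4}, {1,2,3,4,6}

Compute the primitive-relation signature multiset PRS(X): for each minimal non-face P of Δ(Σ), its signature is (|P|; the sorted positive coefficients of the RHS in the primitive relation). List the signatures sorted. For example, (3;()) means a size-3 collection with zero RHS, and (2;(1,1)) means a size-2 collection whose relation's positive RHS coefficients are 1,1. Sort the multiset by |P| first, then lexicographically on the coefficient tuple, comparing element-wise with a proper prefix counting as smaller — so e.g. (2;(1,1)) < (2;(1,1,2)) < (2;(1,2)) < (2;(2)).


8 collections generate NE(X_Σ); each relation:

  {0,3}:  v_{0} + v_{3} = 0  ⇒ sig = (2;())
  {6,9}:  v_{6} + v_{9} = 0  ⇒ sig = (2;())
  {2,5}:  v_{2} + v_{5} = v_{7}  ⇒ sig = (2;(1))
  {4,8}:  v_{4} + v_{8} = v_{0} + v_{9}  ⇒ sig = (2;(1,1))
  {3,8}:  v_{3} + v_{8} = v_{1} + v_{7} + v_{9}  ⇒ sig = (2;(1,1,1))
  {6,8}:  v_{6} + v_{8} = v_{0} + v_{1} + v_{7}  ⇒ sig = (2;(1,1,1))
  {1,4,7}:  v_{1} + v_{4} + v_{7} = 0  ⇒ sig = (3;())
  {0,1,7,9}:  v_{0} + v_{1} + v_{7} + v_{9} = v_{8}  ⇒ sig = (4;(1))

Signatures (|P|; sorted positive RHS coefficients), sorted:
    |P|=2: 6 collections, coeffs (), (), (1), (1,1), (1,1,1), (1,1,1)
    |P|=3: 1 collection, coeffs ()
    |P|=4: 1 collection, coeffs (1)


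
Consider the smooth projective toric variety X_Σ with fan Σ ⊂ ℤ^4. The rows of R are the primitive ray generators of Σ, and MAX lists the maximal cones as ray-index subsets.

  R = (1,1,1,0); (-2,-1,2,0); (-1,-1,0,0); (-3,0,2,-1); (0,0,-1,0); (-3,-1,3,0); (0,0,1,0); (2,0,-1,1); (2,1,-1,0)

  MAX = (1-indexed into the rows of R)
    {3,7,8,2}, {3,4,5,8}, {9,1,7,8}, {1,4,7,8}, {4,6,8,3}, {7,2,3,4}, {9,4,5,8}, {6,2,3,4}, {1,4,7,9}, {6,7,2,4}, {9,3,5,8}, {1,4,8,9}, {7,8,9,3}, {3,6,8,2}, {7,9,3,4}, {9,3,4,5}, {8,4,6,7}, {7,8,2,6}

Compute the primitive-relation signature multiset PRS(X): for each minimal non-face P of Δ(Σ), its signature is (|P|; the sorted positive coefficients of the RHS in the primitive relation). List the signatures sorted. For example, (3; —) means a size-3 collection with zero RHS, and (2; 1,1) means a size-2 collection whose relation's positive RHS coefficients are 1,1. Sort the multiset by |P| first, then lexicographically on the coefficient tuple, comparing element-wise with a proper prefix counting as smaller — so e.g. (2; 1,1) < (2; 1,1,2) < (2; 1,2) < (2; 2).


The 14 primitive collections of Σ (r=9, n=4):

  • {5,7}:  v_{5} + v_{7} = 0  ⟹  sig = (2; —)
  • {1,3}:  v_{1} + v_{3} = v_{7}  ⟹  sig = (2; 1)
  • {2,9}:  v_{2} + v_{9} = v_{7}  ⟹  sig = (2; 1)
  • {1,5}:  v_{1} + v_{5} = v_{4} + v_{8} + v_{9}  ⟹  sig = (2; 1,1,1)
  • {2,5}:  v_{2} + v_{5} = v_{3} + v_{4} + v_{8}  ⟹  sig = (2; 1,1,1)
  • {6,9}:  v_{6} + v_{9} = v_{4} + v_{7} + v_{8}  ⟹  sig = (2; 1,1,1)
  • {1,2}:  v_{1} + v_{2} = v_{4} + 2·v_{7} + v_{8}  ⟹  sig = (2; 1,1,2)
  • {5,6}:  v_{5} + v_{6} = v_{3} + 2·v_{4} + 2·v_{8}  ⟹  sig = (2; 1,2,2)
  • {1,6}:  v_{1} + v_{6} = 2·v_{4} + 2·v_{7} + 2·v_{8}  ⟹  sig = (2; 2,2,2)
  • {2,4,8}:  v_{2} + v_{4} + v_{8} = v_{6}  ⟹  sig = (3; 1)
  • {3,6,7}:  v_{3} + v_{6} + v_{7} = 2·v_{2}  ⟹  sig = (3; 2)
  • {3,4,8,9}:  v_{3} + v_{4} + v_{8} + v_{9} = 0  ⟹  sig = (4; —)
  • {3,4,7,8}:  v_{3} + v_{4} + v_{7} + v_{8} = v_{2}  ⟹  sig = (4; 1)
  • {4,7,8,9}:  v_{4} + v_{7} + v_{8} + v_{9} = v_{1}  ⟹  sig = (4; 1)

so the primitive-relation signature multiset is
[(2; —), (2; 1), (2; 1), (2; 1,1,1), (2; 1,1,1), (2; 1,1,1), (2; 1,1,2), (2; 1,2,2), (2; 2,2,2), (3; 1), (3; 2), (4; —), (4; 1), (4; 1)]


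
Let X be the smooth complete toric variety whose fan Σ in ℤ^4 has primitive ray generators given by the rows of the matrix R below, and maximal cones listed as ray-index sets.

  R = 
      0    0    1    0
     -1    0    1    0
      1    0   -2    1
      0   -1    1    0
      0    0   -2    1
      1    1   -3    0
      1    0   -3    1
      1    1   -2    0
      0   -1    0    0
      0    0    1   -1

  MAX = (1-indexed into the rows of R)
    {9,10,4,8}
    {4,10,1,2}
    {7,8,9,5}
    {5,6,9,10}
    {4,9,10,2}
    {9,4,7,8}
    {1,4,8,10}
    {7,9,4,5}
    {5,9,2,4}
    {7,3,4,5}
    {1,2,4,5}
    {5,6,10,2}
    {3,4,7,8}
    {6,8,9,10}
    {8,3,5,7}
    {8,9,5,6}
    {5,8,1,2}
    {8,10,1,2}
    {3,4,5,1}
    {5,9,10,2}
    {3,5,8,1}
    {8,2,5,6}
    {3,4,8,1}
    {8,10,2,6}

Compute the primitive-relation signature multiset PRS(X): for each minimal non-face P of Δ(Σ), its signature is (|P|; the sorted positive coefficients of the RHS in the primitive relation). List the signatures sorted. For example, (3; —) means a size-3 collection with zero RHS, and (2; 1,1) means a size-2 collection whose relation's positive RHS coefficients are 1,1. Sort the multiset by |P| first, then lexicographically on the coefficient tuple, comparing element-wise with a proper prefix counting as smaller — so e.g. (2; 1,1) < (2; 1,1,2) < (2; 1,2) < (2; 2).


Δ(Σ) — 10 vertices, 18 min non-faces:

  • {1,6}:  v_{1} + v_{6} = v_{8}  →  sig = (2; 1)
  • {1,7}:  v_{1} + v_{7} = v_{3}  →  sig = (2; 1)
  • {1,9}:  v_{1} + v_{9} = v_{4}  →  sig = (2; 1)
  • {2,7}:  v_{2} + v_{7} = v_{5}  →  sig = (2; 1)
  • {2,3}:  v_{2} + v_{3} = v_{1} + v_{5}  →  sig = (2; 1,1)
  • {3,6}:  v_{3} + v_{6} = v_{7} + v_{8}  →  sig = (2; 1,1)
  • {3,9}:  v_{3} + v_{9} = v_{4} + v_{7}  →  sig = (2; 1,1)
  • {3,10}:  v_{3} + v_{10} = v_{4} + v_{8}  →  sig = (2; 1,1)
  • {4,6}:  v_{4} + v_{6} = v_{8} + v_{9}  →  sig = (2; 1,1)
  • {7,10}:  v_{7} + v_{10} = v_{8} + v_{9}  →  sig = (2; 1,1)
  • {6,7}:  v_{6} + v_{7} = v_{5} + 2·v_{8} + v_{9}  →  sig = (2; 1,1,2)
  • {1,5,10}:  v_{1} + v_{5} + v_{10} = 0  →  sig = (3; —)
  • {2,4,8}:  v_{2} + v_{4} + v_{8} = 0  →  sig = (3; —)
  • {4,5,8}:  v_{4} + v_{5} + v_{8} = v_{7}  →  sig = (3; 1)
  • {4,5,10}:  v_{4} + v_{5} + v_{10} = v_{9}  →  sig = (3; 1)
  • {5,8,10}:  v_{5} + v_{8} + v_{10} = v_{6}  →  sig = (3; 1)
  • {2,8,9}:  v_{2} + v_{8} + v_{9} = v_{5} + v_{10}  →  sig = (3; 1,1)
  • {2,6,9}:  v_{2} + v_{6} + v_{9} = 2·v_{5} + 2·v_{10}  →  sig = (3; 2,2)

Hence PRS(X_Σ) =
    (2; 1)
    (2; 1)
    (2; 1)
    (2; 1)
    (2; 1,1)
    (2; 1,1)
    (2; 1,1)
    (2; 1,1)
    (2; 1,1)
    (2; 1,1)
    (2; 1,1,2)
    (3; —)
    (3; —)
    (3; 1)
    (3; 1)
    (3; 1)
    (3; 1,1)
    (3; 2,2)


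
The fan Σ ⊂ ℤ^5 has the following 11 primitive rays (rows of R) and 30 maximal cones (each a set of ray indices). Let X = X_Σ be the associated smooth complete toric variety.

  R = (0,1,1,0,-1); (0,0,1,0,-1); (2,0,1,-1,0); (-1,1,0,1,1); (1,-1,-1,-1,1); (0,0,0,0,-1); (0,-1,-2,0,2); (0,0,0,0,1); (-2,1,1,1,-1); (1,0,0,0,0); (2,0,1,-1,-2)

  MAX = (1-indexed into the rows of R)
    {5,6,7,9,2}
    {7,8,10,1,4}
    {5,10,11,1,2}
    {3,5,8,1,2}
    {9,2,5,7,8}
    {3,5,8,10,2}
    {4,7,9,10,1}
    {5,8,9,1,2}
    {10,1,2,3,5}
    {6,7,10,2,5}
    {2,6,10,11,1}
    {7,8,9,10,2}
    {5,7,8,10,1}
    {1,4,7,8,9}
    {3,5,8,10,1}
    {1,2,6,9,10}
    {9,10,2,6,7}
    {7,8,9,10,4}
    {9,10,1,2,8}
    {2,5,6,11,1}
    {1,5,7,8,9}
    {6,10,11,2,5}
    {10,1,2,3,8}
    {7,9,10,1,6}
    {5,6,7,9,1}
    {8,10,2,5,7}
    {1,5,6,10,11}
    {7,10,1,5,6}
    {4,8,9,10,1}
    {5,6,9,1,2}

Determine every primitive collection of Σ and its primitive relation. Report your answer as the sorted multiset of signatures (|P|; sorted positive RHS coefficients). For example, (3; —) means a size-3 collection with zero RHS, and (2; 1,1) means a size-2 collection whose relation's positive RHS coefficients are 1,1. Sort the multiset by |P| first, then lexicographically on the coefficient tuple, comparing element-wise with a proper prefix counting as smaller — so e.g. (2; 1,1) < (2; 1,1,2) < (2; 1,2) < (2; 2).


Primitive collections (18):

  P = {6,8}:  v_{6} + v_{8} = 0 — sig = (2; —)
  P = {4,11}:  v_{4} + v_{11} = v_{1} + v_{10} — sig = (2; 1,1)
  P = {2,4}:  v_{2} + v_{4} = v_{8} + v_{9} + v_{10} — sig = (2; 1,1,1)
  P = {3,7}:  v_{3} + v_{7} = v_{5} + v_{8} + v_{10} — sig = (2; 1,1,1)
  P = {3,9}:  v_{3} + v_{9} = v_{1} + v_{2} + v_{8} — sig = (2; 1,1,1)
  P = {4,5}:  v_{4} + v_{5} = v_{1} + v_{7} + v_{8} — sig = (2; 1,1,1)
  P = {7,11}:  v_{7} + v_{11} = v_{5} + v_{6} + v_{10} — sig = (2; 1,1,1)
  P = {9,11}:  v_{9} + v_{11} = v_{1} + v_{2} + v_{6} — sig = (2; 1,1,1)
  P = {3,6}:  v_{3} + v_{6} = v_{1} + v_{2} + v_{5} + v_{10} — sig = (2; 1,1,1,1)
  P = {4,6}:  v_{4} + v_{6} = v_{1} + v_{7} + v_{9} + v_{10} — sig = (2; 1,1,1,1)
  P = {8,11}:  v_{8} + v_{11} = v_{1} + v_{2} + v_{5} + v_{10} — sig = (2; 1,1,1,1)
  P = {3,4}:  v_{3} + v_{4} = v_{1} + 2·v_{8} + v_{10} — sig = (2; 1,1,2)
  P = {3,11}:  v_{3} + v_{11} = 2·v_{1} + 2·v_{2} + 2·v_{5} + 2·v_{10} — sig = (2; 2,2,2,2)
  P = {1,2,7}:  v_{1} + v_{2} + v_{7} = 0 — sig = (3; —)
  P = {5,9,10}:  v_{5} + v_{9} + v_{10} = 0 — sig = (3; —)
  P = {1,2,5,6,10}:  v_{1} + v_{2} + v_{5} + v_{6} + v_{10} = v_{11} — sig = (5; 1)
  P = {1,2,5,8,10}:  v_{1} + v_{2} + v_{5} + v_{8} + v_{10} = v_{3} — sig = (5; 1)
  P = {1,7,8,9,10}:  v_{1} + v_{7} + v_{8} + v_{9} + v_{10} = v_{4} — sig = (5; 1)

Sorted signature multiset PRS(X):
{ (2; —),  (2; 1,1),  (2; 1,1,1) ×6,  (2; 1,1,1,1) ×3,  (2; 1,1,2),  (2; 2,2,2,2),  (3; —) ×2,  (5; 1) ×3 }


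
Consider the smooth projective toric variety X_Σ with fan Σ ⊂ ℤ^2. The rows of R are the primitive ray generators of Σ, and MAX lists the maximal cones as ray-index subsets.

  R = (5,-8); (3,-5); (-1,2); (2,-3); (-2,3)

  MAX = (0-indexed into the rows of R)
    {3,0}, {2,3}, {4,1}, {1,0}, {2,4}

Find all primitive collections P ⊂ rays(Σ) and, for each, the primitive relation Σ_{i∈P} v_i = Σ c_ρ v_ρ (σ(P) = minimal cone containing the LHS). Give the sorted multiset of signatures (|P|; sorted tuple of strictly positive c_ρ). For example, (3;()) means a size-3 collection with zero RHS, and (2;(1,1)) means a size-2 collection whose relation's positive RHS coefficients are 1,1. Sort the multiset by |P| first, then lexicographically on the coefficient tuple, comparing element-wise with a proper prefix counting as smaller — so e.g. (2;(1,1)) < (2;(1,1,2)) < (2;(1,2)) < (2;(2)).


5 collections generate NE(X_Σ); each relation:

  P={3,4}:  v_{3} + v_{4} = 0  so sig = (2;())
  P={0,4}:  v_{0} + v_{4} = v_{1}  so sig = (2;(1))
  P={1,2}:  v_{1} + v_{2} = v_{3}  so sig = (2;(1))
  P={1,3}:  v_{1} + v_{3} = v_{0}  so sig = (2;(1))
  P={0,2}:  v_{0} + v_{2} = 2·v_{3}  so sig = (2;(2))

Signatures (|P|; sorted positive RHS coefficients), sorted:
[(2;()), (2;(1)), (2;(1)), (2;(1)), (2;(2))]


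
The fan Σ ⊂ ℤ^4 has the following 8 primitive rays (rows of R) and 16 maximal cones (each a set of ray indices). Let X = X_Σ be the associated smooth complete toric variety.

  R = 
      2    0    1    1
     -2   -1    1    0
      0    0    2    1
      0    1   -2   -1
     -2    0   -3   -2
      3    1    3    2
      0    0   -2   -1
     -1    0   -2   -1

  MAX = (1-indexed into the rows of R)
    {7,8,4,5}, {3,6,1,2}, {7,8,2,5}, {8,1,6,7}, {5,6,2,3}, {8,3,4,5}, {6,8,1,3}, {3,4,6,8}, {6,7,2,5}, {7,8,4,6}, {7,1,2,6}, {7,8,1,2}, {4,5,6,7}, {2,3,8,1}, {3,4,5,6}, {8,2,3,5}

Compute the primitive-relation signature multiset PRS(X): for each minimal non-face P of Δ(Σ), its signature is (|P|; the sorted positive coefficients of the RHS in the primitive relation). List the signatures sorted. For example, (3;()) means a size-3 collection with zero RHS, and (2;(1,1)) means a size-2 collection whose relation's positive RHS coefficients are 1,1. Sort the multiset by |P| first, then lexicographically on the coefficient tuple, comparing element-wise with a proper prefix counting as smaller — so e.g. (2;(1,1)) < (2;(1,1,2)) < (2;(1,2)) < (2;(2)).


The 6 primitive collections of Σ (r=8, n=4):

  P = {3,7}:  v_{3} + v_{7} = 0  so sig = (2;())
  P = {1,5}:  v_{1} + v_{5} = v_{7}  so sig = (2;(1))
  P = {2,4}:  v_{2} + v_{4} = v_{3} + v_{5}  so sig = (2;(1,1))
  P = {1,4}:  v_{1} + v_{4} = v_{6} + v_{7} + v_{8}  so sig = (2;(1,1,1))
  P = {2,6,8}:  v_{2} + v_{6} + v_{8} = v_{3}  so sig = (3;(1))
  P = {5,6,8}:  v_{5} + v_{6} + v_{8} = v_{4}  so sig = (3;(1))

Hence PRS(X_Σ) =
    (2;())
    (2;(1))
    (2;(1,1))
    (2;(1,1,1))
    (3;(1))
    (3;(1))


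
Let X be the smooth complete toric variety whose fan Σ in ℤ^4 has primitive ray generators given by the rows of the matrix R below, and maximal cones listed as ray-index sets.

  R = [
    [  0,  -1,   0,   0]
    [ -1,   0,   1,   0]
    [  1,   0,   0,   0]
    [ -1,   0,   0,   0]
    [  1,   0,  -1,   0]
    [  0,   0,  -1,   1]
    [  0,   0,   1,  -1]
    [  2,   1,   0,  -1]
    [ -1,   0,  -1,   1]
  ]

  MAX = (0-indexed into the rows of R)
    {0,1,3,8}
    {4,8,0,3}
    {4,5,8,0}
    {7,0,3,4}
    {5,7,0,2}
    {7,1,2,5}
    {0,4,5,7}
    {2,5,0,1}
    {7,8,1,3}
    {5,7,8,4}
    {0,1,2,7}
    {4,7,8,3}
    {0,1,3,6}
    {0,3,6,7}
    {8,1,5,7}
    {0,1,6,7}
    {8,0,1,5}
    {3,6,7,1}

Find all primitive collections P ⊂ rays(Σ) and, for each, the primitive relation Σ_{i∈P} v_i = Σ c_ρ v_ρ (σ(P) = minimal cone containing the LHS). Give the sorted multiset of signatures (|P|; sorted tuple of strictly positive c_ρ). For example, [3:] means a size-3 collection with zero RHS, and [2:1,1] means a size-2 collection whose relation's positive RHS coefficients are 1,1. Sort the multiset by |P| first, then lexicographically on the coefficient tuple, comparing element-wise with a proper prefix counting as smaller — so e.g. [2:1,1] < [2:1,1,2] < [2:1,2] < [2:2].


The 12 primitive collections of Σ (r=9, n=4):

  • {1,4}:  v_{1} + v_{4} = 0  ⇒ sig = [2:]
  • {2,3}:  v_{2} + v_{3} = 0  ⇒ sig = [2:]
  • {5,6}:  v_{5} + v_{6} = 0  ⇒ sig = [2:]
  • {2,8}:  v_{2} + v_{8} = v_{5}  ⇒ sig = [2:1]
  • {3,5}:  v_{3} + v_{5} = v_{8}  ⇒ sig = [2:1]
  • {6,8}:  v_{6} + v_{8} = v_{3}  ⇒ sig = [2:1]
  • {2,4}:  v_{2} + v_{4} = v_{0} + v_{5} + v_{7}  ⇒ sig = [2:1,1,1]
  • {2,6}:  v_{2} + v_{6} = v_{0} + v_{1} + v_{7}  ⇒ sig = [2:1,1,1]
  • {4,6}:  v_{4} + v_{6} = v_{0} + v_{3} + v_{7}  ⇒ sig = [2:1,1,1]
  • {0,7,8}:  v_{0} + v_{7} + v_{8} = v_{4}  ⇒ sig = [3:1]
  • {0,1,3,7}:  v_{0} + v_{1} + v_{3} + v_{7} = v_{6}  ⇒ sig = [4:1]
  • {0,1,5,7}:  v_{0} + v_{1} + v_{5} + v_{7} = v_{2}  ⇒ sig = [4:1]

Sorted signature multiset PRS(X):
[[2:], [2:], [2:], [2:1], [2:1], [2:1], [2:1,1,1], [2:1,1,1], [2:1,1,1], [3:1], [4:1], [4:1]]
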